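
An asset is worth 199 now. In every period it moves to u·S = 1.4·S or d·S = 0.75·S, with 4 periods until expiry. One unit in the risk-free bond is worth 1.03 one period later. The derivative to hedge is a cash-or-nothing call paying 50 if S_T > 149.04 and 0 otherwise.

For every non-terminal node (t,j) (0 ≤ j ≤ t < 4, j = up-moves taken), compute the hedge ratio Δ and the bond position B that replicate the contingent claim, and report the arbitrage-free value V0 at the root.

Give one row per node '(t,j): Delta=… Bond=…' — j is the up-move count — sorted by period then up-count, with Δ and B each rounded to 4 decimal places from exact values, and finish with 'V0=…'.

Since d<R<u, set p* = (R−d)/(u−d) = 0.4308; price each node as the discounted p*-expectation of its children.
Terminal payoffs: V(4,0)=0.0000, V(4,1)=0.0000, V(4,2)=50.0000, V(4,3)=50.0000, V(4,4)=50.0000
(3,0): S=83.9531. Δ = (V_up−V_dn)/(S_up−S_dn) = (0.0000−0.0000)/(117.5344−62.9648) = 0.0000. V = [p*·0.0000 + (1−p*)·0.0000]/1.03 = 0.0000. B = V − Δ·S = 0.0000.
(3,1): S=156.7125. Δ = (V_up−V_dn)/(S_up−S_dn) = (50.0000−0.0000)/(219.3975−117.5344) = 0.4909. V = [p*·50.0000 + (1−p*)·0.0000]/1.03 = 20.9111. B = V − Δ·S = -56.0119.
(3,2): S=292.5300. Δ = (V_up−V_dn)/(S_up−S_dn) = (50.0000−50.0000)/(409.5420−219.3975) = 0.0000. V = [p*·50.0000 + (1−p*)·50.0000]/1.03 = 48.5437. B = V − Δ·S = 48.5437.
(3,3): S=546.0560. Δ = (V_up−V_dn)/(S_up−S_dn) = (50.0000−50.0000)/(764.4784−409.5420) = 0.0000. V = [p*·50.0000 + (1−p*)·50.0000]/1.03 = 48.5437. B = V − Δ·S = 48.5437.
(2,0): S=111.9375. Δ = (V_up−V_dn)/(S_up−S_dn) = (20.9111−0.0000)/(156.7125−83.9531) = 0.2874. V = [p*·20.9111 + (1−p*)·0.0000]/1.03 = 8.7455. B = V − Δ·S = -23.4255.
(2,1): S=208.9500. Δ = (V_up−V_dn)/(S_up−S_dn) = (48.5437−20.9111)/(292.5300−156.7125) = 0.2035. V = [p*·48.5437 + (1−p*)·20.9111]/1.03 = 31.8586. B = V − Δ·S = -10.6530.
(2,2): S=390.0400. Δ = (V_up−V_dn)/(S_up−S_dn) = (48.5437−48.5437)/(546.0560−292.5300) = 0.0000. V = [p*·48.5437 + (1−p*)·48.5437]/1.03 = 47.1298. B = V − Δ·S = 47.1298.
(1,0): S=149.2500. Δ = (V_up−V_dn)/(S_up−S_dn) = (31.8586−8.7455)/(208.9500−111.9375) = 0.2382. V = [p*·31.8586 + (1−p*)·8.7455]/1.03 = 18.1572. B = V − Δ·S = -17.4014.
(1,1): S=278.6000. Δ = (V_up−V_dn)/(S_up−S_dn) = (47.1298−31.8586)/(390.0400−208.9500) = 0.0843. V = [p*·47.1298 + (1−p*)·31.8586]/1.03 = 37.3175. B = V − Δ·S = 13.8233.
(0,0): S=199.0000. Δ = (V_up−V_dn)/(S_up−S_dn) = (37.3175−18.1572)/(278.6000−149.2500) = 0.1481. V = [p*·37.3175 + (1−p*)·18.1572]/1.03 = 25.6416. B = V − Δ·S = -3.8357.
Self-financing check: at every node Δ·S+B equals the discounted successor values.

(0,0): Delta=0.1481 Bond=-3.8357
(1,0): Delta=0.2382 Bond=-17.4014
(1,1): Delta=0.0843 Bond=13.8233
(2,0): Delta=0.2874 Bond=-23.4255
(2,1): Delta=0.2035 Bond=-10.6530
(2,2): Delta=0.0000 Bond=47.1298
(3,0): Delta=0.0000 Bond=0.0000
(3,1): Delta=0.4909 Bond=-56.0119
(3,2): Delta=0.0000 Bond=48.5437
(3,3): Delta=0.0000 Bond=48.5437
V0=25.6416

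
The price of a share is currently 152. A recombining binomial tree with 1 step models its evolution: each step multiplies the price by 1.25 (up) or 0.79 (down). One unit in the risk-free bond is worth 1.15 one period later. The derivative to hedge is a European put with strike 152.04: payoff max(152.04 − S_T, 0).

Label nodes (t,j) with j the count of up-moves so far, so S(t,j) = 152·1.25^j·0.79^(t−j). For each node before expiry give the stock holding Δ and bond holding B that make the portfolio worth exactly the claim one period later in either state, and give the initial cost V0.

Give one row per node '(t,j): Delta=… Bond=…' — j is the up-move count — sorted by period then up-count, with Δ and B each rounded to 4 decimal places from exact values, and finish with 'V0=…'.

(0,0): Delta=-0.4571 Bond=75.5198
V0=6.0416

Since d<R<u, set p* = (R−d)/(u−d) = 0.7826; price each node as the discounted p*-expectation of its children.
Terminal payoffs: V(1,0)=31.9600, V(1,1)=0.0000
  t=0,j=0: stock 152.0000 → up 190.0000 (V=0.0000), down 120.0800 (V=31.9600). Price 6.0416; hedge Δ=-0.4571, bond B=75.5198.
Self-financing check: at every node Δ·S+B equals the discounted successor values.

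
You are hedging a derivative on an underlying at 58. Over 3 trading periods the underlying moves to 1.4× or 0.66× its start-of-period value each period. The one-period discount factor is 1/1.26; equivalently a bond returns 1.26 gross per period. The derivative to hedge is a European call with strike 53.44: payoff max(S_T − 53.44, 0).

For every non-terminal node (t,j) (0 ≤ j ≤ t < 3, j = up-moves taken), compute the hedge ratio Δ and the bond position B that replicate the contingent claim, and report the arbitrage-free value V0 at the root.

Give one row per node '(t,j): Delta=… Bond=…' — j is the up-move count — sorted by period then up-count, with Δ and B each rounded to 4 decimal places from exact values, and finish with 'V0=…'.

Risk-neutral probability p* = (R−d)/(u−d) = (1.26−0.66)/(1.4−0.66) = 0.8108.
Terminal payoffs: V(3,0)=0.0000, V(3,1)=0.0000, V(3,2)=21.5888, V(3,3)=105.7120
Node (2,0) S=25.2648: V=(p*·0.0000+(1−p*)·0.0000)/1.26=0.0000; Δ=(0.0000−0.0000)/(35.3707−16.6748)=0.0000; B=V−Δ·S=0.0000
Node (2,1) S=53.5920: V=(p*·21.5888+(1−p*)·0.0000)/1.26=13.8924; Δ=(21.5888−0.0000)/(75.0288−35.3707)=0.5444; B=V−Δ·S=-15.2816
Node (2,2) S=113.6800: V=(p*·105.7120+(1−p*)·21.5888)/1.26=71.2673; Δ=(105.7120−21.5888)/(159.1520−75.0288)=1.0000; B=V−Δ·S=-42.4127
Node (1,0) S=38.2800: V=(p*·13.8924+(1−p*)·0.0000)/1.26=8.9398; Δ=(13.8924−0.0000)/(53.5920−25.2648)=0.4904; B=V−Δ·S=-9.8337
Node (1,1) S=81.2000: V=(p*·71.2673+(1−p*)·13.8924)/1.26=47.9465; Δ=(71.2673−13.8924)/(113.6800−53.5920)=0.9548; B=V−Δ·S=-29.5871
Node (0,0) S=58.0000: V=(p*·47.9465+(1−p*)·8.9398)/1.26=32.1959; Δ=(47.9465−8.9398)/(81.2000−38.2800)=0.9088; B=V−Δ·S=-20.5159
The time-0 hedge costs 32.1959, which is the no-arbitrage price.

(0,0): Delta=0.9088 Bond=-20.5159
(1,0): Delta=0.4904 Bond=-9.8337
(1,1): Delta=0.9548 Bond=-29.5871
(2,0): Delta=0.0000 Bond=0.0000
(2,1): Delta=0.5444 Bond=-15.2816
(2,2): Delta=1.0000 Bond=-42.4127
V0=32.1959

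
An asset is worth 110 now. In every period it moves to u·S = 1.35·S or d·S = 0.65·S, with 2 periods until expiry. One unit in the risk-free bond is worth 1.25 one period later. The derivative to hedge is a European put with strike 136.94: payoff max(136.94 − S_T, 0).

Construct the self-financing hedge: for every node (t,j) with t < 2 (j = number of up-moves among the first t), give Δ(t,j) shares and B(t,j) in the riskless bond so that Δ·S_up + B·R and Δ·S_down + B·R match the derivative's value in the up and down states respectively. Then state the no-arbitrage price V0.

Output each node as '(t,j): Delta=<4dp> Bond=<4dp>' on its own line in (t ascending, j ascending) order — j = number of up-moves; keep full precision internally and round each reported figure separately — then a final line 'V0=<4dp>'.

(0,0): Delta=-0.4342 Bond=55.2776
(1,0): Delta=-1.0000 Bond=109.5520
(1,1): Delta=-0.3888 Bond=62.3546
V0=7.5160

No-arbitrage ⇒ martingale measure with p* = (R−d)/(u−d) = 0.8571.
Terminal values V(2,·): V(2,0)=90.4650, V(2,1)=40.4150, V(2,2)=0.0000
(1,0): S=71.5000. Δ = (V_up−V_dn)/(S_up−S_dn) = (40.4150−90.4650)/(96.5250−46.4750) = -1.0000. V = [p*·40.4150 + (1−p*)·90.4650]/1.25 = 38.0520. B = V − Δ·S = 109.5520.
(1,1): S=148.5000. Δ = (V_up−V_dn)/(S_up−S_dn) = (0.0000−40.4150)/(200.4750−96.5250) = -0.3888. V = [p*·0.0000 + (1−p*)·40.4150]/1.25 = 4.6189. B = V − Δ·S = 62.3546.
(0,0): S=110.0000. Δ = (V_up−V_dn)/(S_up−S_dn) = (4.6189−38.0520)/(148.5000−71.5000) = -0.4342. V = [p*·4.6189 + (1−p*)·38.0520]/1.25 = 7.5160. B = V − Δ·S = 55.2776.
Check: Δ(0,0)·S0 + B(0,0) = 7.5160 = V0.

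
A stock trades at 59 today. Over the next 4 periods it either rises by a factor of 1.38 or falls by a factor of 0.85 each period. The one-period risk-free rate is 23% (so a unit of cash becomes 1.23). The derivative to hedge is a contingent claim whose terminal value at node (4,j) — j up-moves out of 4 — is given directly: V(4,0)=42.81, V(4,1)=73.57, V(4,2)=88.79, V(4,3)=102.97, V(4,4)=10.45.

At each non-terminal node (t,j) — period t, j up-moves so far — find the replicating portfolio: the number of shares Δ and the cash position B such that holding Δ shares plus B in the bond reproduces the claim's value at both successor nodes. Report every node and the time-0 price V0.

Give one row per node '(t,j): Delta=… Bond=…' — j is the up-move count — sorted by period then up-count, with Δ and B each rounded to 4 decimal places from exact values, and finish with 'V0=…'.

Since d<R<u, set p* = (R−d)/(u−d) = 0.7170; price each node as the discounted p*-expectation of its children.
Payoff layer (t=4): V(4,0)=42.8100, V(4,1)=73.5700, V(4,2)=88.7900, V(4,3)=102.9700, V(4,4)=10.4500
Node (3,0) S=36.2334: V=(p*·73.5700+(1−p*)·42.8100)/1.23=52.7352; Δ=(73.5700−42.8100)/(50.0021−30.7984)=1.6018; B=V−Δ·S=-5.3025
Node (3,1) S=58.8259: V=(p*·88.7900+(1−p*)·73.5700)/1.23=68.6849; Δ=(88.7900−73.5700)/(81.1798−50.0021)=0.4882; B=V−Δ·S=39.9679
Node (3,2) S=95.5057: V=(p*·102.9700+(1−p*)·88.7900)/1.23=80.4527; Δ=(102.9700−88.7900)/(131.7978−81.1798)=0.2801; B=V−Δ·S=53.6980
Node (3,3) S=155.0562: V=(p*·10.4500+(1−p*)·102.9700)/1.23=29.7845; Δ=(10.4500−102.9700)/(213.9776−131.7978)=-1.1258; B=V−Δ·S=204.3505
Node (2,0) S=42.6275: V=(p*·68.6849+(1−p*)·52.7352)/1.23=52.1714; Δ=(68.6849−52.7352)/(58.8259−36.2334)=0.7060; B=V−Δ·S=22.0777
Node (2,1) S=69.2070: V=(p*·80.4527+(1−p*)·68.6849)/1.23=62.7010; Δ=(80.4527−68.6849)/(95.5057−58.8259)=0.3208; B=V−Δ·S=40.4976
Node (2,2) S=112.3596: V=(p*·29.7845+(1−p*)·80.4527)/1.23=35.8736; Δ=(29.7845−80.4527)/(155.0562−95.5057)=-0.8508; B=V−Δ·S=131.4740
Node (1,0) S=50.1500: V=(p*·62.7010+(1−p*)·52.1714)/1.23=48.5536; Δ=(62.7010−52.1714)/(69.2070−42.6275)=0.3962; B=V−Δ·S=28.6865
Node (1,1) S=81.4200: V=(p*·35.8736+(1−p*)·62.7010)/1.23=35.3384; Δ=(35.8736−62.7010)/(112.3596−69.2070)=-0.6217; B=V−Δ·S=85.9561
Node (0,0) S=59.0000: V=(p*·35.3384+(1−p*)·48.5536)/1.23=31.7712; Δ=(35.3384−48.5536)/(81.4200−50.1500)=-0.4226; B=V−Δ·S=56.7055
Check: Δ(0,0)·S0 + B(0,0) = 31.7712 = V0.

(0,0): Delta=-0.4226 Bond=56.7055
(1,0): Delta=0.3962 Bond=28.6865
(1,1): Delta=-0.6217 Bond=85.9561
(2,0): Delta=0.7060 Bond=22.0777
(2,1): Delta=0.3208 Bond=40.4976
(2,2): Delta=-0.8508 Bond=131.4740
(3,0): Delta=1.6018 Bond=-5.3025
(3,1): Delta=0.4882 Bond=39.9679
(3,2): Delta=0.2801 Bond=53.6980
(3,3): Delta=-1.1258 Bond=204.3505
V0=31.7712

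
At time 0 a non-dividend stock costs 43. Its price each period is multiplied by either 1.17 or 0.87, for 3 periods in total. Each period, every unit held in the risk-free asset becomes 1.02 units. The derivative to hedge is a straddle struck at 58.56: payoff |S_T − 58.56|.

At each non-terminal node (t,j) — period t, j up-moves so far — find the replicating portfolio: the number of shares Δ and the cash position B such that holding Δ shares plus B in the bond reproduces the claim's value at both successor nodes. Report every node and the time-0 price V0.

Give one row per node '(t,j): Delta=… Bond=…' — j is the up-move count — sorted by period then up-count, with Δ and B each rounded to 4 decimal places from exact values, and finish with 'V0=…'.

(0,0): Delta=-0.6159 Bond=41.0960
(1,0): Delta=-1.0000 Bond=56.2860
(1,1): Delta=-0.3303 Bond=27.5498
(2,0): Delta=-1.0000 Bond=57.4118
(2,1): Delta=-1.0000 Bond=57.4118
(2,2): Delta=0.1676 Bond=-1.2101
V0=14.6111

Since d<R<u, set p* = (R−d)/(u−d) = 0.5000; price each node as the discounted p*-expectation of its children.
At expiry t=3: V(3,0)=30.2444, V(3,1)=20.4804, V(3,2)=7.3495, V(3,3)=10.3094
  t=2,j=0: stock 32.5467 → up 38.0796 (V=20.4804), down 28.3156 (V=30.2444). Price 24.8651; hedge Δ=-1.0000, bond B=57.4118.
  t=2,j=1: stock 43.7697 → up 51.2105 (V=7.3495), down 38.0796 (V=20.4804). Price 13.6421; hedge Δ=-1.0000, bond B=57.4118.
  t=2,j=2: stock 58.8627 → up 68.8694 (V=10.3094), down 51.2105 (V=7.3495). Price 8.6563; hedge Δ=0.1676, bond B=-1.2101.
  t=1,j=0: stock 37.4100 → up 43.7697 (V=13.6421), down 32.5467 (V=24.8651). Price 18.8760; hedge Δ=-1.0000, bond B=56.2860.
  t=1,j=1: stock 50.3100 → up 58.8627 (V=8.6563), down 43.7697 (V=13.6421). Price 10.9306; hedge Δ=-0.3303, bond B=27.5498.
  t=0,j=0: stock 43.0000 → up 50.3100 (V=10.9306), down 37.4100 (V=18.8760). Price 14.6111; hedge Δ=-0.6159, bond B=41.0960.
Root portfolio cost Δ·43+B reproduces V0=14.6111.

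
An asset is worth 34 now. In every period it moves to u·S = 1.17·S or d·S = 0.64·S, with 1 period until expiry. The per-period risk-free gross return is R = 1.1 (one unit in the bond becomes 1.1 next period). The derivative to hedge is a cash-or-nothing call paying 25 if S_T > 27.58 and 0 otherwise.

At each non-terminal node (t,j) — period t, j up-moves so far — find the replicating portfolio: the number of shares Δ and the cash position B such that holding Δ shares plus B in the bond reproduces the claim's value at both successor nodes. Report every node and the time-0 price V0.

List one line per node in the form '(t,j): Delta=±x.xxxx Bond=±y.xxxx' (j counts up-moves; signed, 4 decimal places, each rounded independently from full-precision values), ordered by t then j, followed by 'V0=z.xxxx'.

The replicating-portfolio and risk-neutral prices coincide; use p* = (1.1−0.64)/(1.17−0.64) = 0.8679 for the latter.
Terminal payoffs: V(1,0)=0.0000, V(1,1)=25.0000
(0,0): S=34.0000. Δ = (V_up−V_dn)/(S_up−S_dn) = (25.0000−0.0000)/(39.7800−21.7600) = 1.3873. V = [p*·25.0000 + (1−p*)·0.0000]/1.1 = 19.7256. B = V − Δ·S = -27.4443.
Each (Δ,B) replicates both successor values, so the strategy is self-financing and V0 is arbitrage-free.

(0,0): Delta=1.3873 Bond=-27.4443
V0=19.7256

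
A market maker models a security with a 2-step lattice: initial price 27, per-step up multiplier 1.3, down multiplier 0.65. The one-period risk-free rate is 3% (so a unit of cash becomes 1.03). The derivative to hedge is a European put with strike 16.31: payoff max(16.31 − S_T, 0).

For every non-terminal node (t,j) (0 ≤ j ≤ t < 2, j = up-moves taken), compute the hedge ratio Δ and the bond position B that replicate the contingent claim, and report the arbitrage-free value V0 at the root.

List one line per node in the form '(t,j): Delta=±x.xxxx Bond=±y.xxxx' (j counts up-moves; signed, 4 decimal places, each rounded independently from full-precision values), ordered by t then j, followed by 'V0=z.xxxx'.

Risk-neutral probability p* = (R−d)/(u−d) = (1.03−0.65)/(1.3−0.65) = 0.5846.
At expiry t=2: V(2,0)=4.9025, V(2,1)=0.0000, V(2,2)=0.0000
Node (1,0) S=17.5500: V=(p*·0.0000+(1−p*)·4.9025)/1.03=1.9771; Δ=(0.0000−4.9025)/(22.8150−11.4075)=-0.4298; B=V−Δ·S=9.5194
Node (1,1) S=35.1000: V=(p*·0.0000+(1−p*)·0.0000)/1.03=0.0000; Δ=(0.0000−0.0000)/(45.6300−22.8150)=0.0000; B=V−Δ·S=0.0000
Node (0,0) S=27.0000: V=(p*·0.0000+(1−p*)·1.9771)/1.03=0.7973; Δ=(0.0000−1.9771)/(35.1000−17.5500)=-0.1127; B=V−Δ·S=3.8390
Root portfolio cost Δ·27+B reproduces V0=0.7973.

(0,0): Delta=-0.1127 Bond=3.8390
(1,0): Delta=-0.4298 Bond=9.5194
(1,1): Delta=0.0000 Bond=0.0000
V0=0.7973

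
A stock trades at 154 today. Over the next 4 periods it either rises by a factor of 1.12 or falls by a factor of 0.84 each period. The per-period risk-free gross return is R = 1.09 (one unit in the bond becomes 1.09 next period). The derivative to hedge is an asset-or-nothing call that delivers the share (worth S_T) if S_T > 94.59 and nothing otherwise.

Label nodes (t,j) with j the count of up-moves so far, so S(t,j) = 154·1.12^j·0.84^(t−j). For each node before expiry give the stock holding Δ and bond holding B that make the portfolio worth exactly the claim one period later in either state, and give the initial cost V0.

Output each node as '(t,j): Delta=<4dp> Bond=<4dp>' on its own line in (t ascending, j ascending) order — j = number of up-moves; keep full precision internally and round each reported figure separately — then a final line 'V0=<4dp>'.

(0,0): Delta=1.0017 Bond=-0.2672
(1,0): Delta=1.0205 Bond=-2.7186
(1,1): Delta=1.0000 Bond=0.0000
(2,0): Delta=1.2477 Bond=-27.6572
(2,1): Delta=1.0000 Bond=0.0000
(2,2): Delta=1.0000 Bond=0.0000
(3,0): Delta=4.0000 Bond=-281.3658
(3,1): Delta=1.0000 Bond=0.0000
(3,2): Delta=1.0000 Bond=0.0000
(3,3): Delta=1.0000 Bond=0.0000
V0=153.9928

No-arbitrage ⇒ martingale measure with p* = (R−d)/(u−d) = 0.8929.
Terminal values V(4,·): V(4,0)=0.0000, V(4,1)=102.2296, V(4,2)=136.3061, V(4,3)=181.7415, V(4,4)=242.3220
  t=3,j=0: stock 91.2764 → up 102.2296 (V=102.2296), down 76.6722 (V=0.0000). Price 83.7398; hedge Δ=4.0000, bond B=-281.3658.
  t=3,j=1: stock 121.7019 → up 136.3061 (V=136.3061), down 102.2296 (V=102.2296). Price 121.7019; hedge Δ=1.0000, bond B=0.0000.
  t=3,j=2: stock 162.2692 → up 181.7415 (V=181.7415), down 136.3061 (V=136.3061). Price 162.2692; hedge Δ=1.0000, bond B=0.0000.
  t=3,j=3: stock 216.3589 → up 242.3220 (V=242.3220), down 181.7415 (V=181.7415). Price 216.3589; hedge Δ=1.0000, bond B=0.0000.
  t=2,j=0: stock 108.6624 → up 121.7019 (V=121.7019), down 91.2764 (V=83.7398). Price 107.9216; hedge Δ=1.2477, bond B=-27.6572.
  t=2,j=1: stock 144.8832 → up 162.2692 (V=162.2692), down 121.7019 (V=121.7019). Price 144.8832; hedge Δ=1.0000, bond B=0.0000.
  t=2,j=2: stock 193.1776 → up 216.3589 (V=216.3589), down 162.2692 (V=162.2692). Price 193.1776; hedge Δ=1.0000, bond B=0.0000.
  t=1,j=0: stock 129.3600 → up 144.8832 (V=144.8832), down 108.6624 (V=107.9216). Price 129.2872; hedge Δ=1.0205, bond B=-2.7186.
  t=1,j=1: stock 172.4800 → up 193.1776 (V=193.1776), down 144.8832 (V=144.8832). Price 172.4800; hedge Δ=1.0000, bond B=0.0000.
  t=0,j=0: stock 154.0000 → up 172.4800 (V=172.4800), down 129.3600 (V=129.2872). Price 153.9928; hedge Δ=1.0017, bond B=-0.2672.
Check: Δ(0,0)·S0 + B(0,0) = 153.9928 = V0.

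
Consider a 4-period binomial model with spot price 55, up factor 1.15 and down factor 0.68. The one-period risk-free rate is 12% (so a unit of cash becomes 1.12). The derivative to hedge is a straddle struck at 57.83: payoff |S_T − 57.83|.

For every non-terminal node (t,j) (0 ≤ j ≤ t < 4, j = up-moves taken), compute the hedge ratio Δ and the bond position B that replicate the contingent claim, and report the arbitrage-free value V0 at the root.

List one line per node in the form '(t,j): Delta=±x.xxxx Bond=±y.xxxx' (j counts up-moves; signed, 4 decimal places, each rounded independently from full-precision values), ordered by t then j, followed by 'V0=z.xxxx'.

No-arbitrage ⇒ martingale measure with p* = (R−d)/(u−d) = 0.9362.
Terminal values V(4,·): V(4,0)=46.0702, V(4,1)=37.9422, V(4,2)=24.1962, V(4,3)=0.9493, V(4,4)=38.3653
(3,0): S=17.2938. Δ = (V_up−V_dn)/(S_up−S_dn) = (37.9422−46.0702)/(19.8878−11.7598) = -1.0000. V = [p*·37.9422 + (1−p*)·46.0702]/1.12 = 34.3402. B = V − Δ·S = 51.6339.
(3,1): S=29.2468. Δ = (V_up−V_dn)/(S_up−S_dn) = (24.1962−37.9422)/(33.6338−19.8878) = -1.0000. V = [p*·24.1962 + (1−p*)·37.9422]/1.12 = 22.3871. B = V − Δ·S = 51.6339.
(3,2): S=49.4615. Δ = (V_up−V_dn)/(S_up−S_dn) = (0.9493−24.1962)/(56.8807−33.6338) = -1.0000. V = [p*·0.9493 + (1−p*)·24.1962]/1.12 = 2.1724. B = V − Δ·S = 51.6339.
(3,3): S=83.6481. Δ = (V_up−V_dn)/(S_up−S_dn) = (38.3653−0.9493)/(96.1953−56.8807) = 0.9517. V = [p*·38.3653 + (1−p*)·0.9493]/1.12 = 32.1224. B = V − Δ·S = -47.4863.
(2,0): S=25.4320. Δ = (V_up−V_dn)/(S_up−S_dn) = (22.3871−34.3402)/(29.2468−17.2938) = -1.0000. V = [p*·22.3871 + (1−p*)·34.3402]/1.12 = 20.6697. B = V − Δ·S = 46.1017.
(2,1): S=43.0100. Δ = (V_up−V_dn)/(S_up−S_dn) = (2.1724−22.3871)/(49.4615−29.2468) = -1.0000. V = [p*·2.1724 + (1−p*)·22.3871]/1.12 = 3.0917. B = V − Δ·S = 46.1017.
(2,2): S=72.7375. Δ = (V_up−V_dn)/(S_up−S_dn) = (32.1224−2.1724)/(83.6481−49.4615) = 0.8761. V = [p*·32.1224 + (1−p*)·2.1724]/1.12 = 26.9738. B = V − Δ·S = -36.7495.
(1,0): S=37.4000. Δ = (V_up−V_dn)/(S_up−S_dn) = (3.0917−20.6697)/(43.0100−25.4320) = -1.0000. V = [p*·3.0917 + (1−p*)·20.6697]/1.12 = 3.7623. B = V − Δ·S = 41.1623.
(1,1): S=63.2500. Δ = (V_up−V_dn)/(S_up−S_dn) = (26.9738−3.0917)/(72.7375−43.0100) = 0.8034. V = [p*·26.9738 + (1−p*)·3.0917]/1.12 = 22.7227. B = V − Δ·S = -28.0903.
(0,0): S=55.0000. Δ = (V_up−V_dn)/(S_up−S_dn) = (22.7227−3.7623)/(63.2500−37.4000) = 0.7335. V = [p*·22.7227 + (1−p*)·3.7623]/1.12 = 19.2076. B = V − Δ·S = -21.1339.
Check: Δ(0,0)·S0 + B(0,0) = 19.2076 = V0.

(0,0): Delta=0.7335 Bond=-21.1339
(1,0): Delta=-1.0000 Bond=41.1623
(1,1): Delta=0.8034 Bond=-28.0903
(2,0): Delta=-1.0000 Bond=46.1017
(2,1): Delta=-1.0000 Bond=46.1017
(2,2): Delta=0.8761 Bond=-36.7495
(3,0): Delta=-1.0000 Bond=51.6339
(3,1): Delta=-1.0000 Bond=51.6339
(3,2): Delta=-1.0000 Bond=51.6339
(3,3): Delta=0.9517 Bond=-47.4863
V0=19.2076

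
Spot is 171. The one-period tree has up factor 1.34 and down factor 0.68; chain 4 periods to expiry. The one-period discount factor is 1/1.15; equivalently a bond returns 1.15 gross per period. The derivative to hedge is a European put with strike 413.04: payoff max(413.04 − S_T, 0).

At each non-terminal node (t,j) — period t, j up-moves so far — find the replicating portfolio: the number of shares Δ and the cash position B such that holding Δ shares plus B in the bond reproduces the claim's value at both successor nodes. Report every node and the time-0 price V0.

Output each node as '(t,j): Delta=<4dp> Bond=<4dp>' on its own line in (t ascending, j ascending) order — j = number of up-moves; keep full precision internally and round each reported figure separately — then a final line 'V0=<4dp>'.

Risk-neutral probability p* = (R−d)/(u−d) = (1.15−0.68)/(1.34−0.68) = 0.7121.
Payoff layer (t=4): V(4,0)=376.4778, V(4,1)=340.9911, V(4,2)=271.0612, V(4,3)=133.2582, V(4,4)=0.0000
Node (3,0) S=53.7679: V=(p*·340.9911+(1−p*)·376.4778)/1.15=305.3973; Δ=(340.9911−376.4778)/(72.0489−36.5622)=-1.0000; B=V−Δ·S=359.1652
Node (3,1) S=105.9543: V=(p*·271.0612+(1−p*)·340.9911)/1.15=253.2109; Δ=(271.0612−340.9911)/(141.9788−72.0489)=-1.0000; B=V−Δ·S=359.1652
Node (3,2) S=208.7924: V=(p*·133.2582+(1−p*)·271.0612)/1.15=150.3728; Δ=(133.2582−271.0612)/(279.7818−141.9788)=-1.0000; B=V−Δ·S=359.1652
Node (3,3) S=411.4438: V=(p*·0.0000+(1−p*)·133.2582)/1.15=33.3584; Δ=(0.0000−133.2582)/(551.3347−279.7818)=-0.4907; B=V−Δ·S=235.2649
Node (2,0) S=79.0704: V=(p*·253.2109+(1−p*)·305.3973)/1.15=233.2472; Δ=(253.2109−305.3973)/(105.9543−53.7679)=-1.0000; B=V−Δ·S=312.3176
Node (2,1) S=155.8152: V=(p*·150.3728+(1−p*)·253.2109)/1.15=156.5024; Δ=(150.3728−253.2109)/(208.7924−105.9543)=-1.0000; B=V−Δ·S=312.3176
Node (2,2) S=307.0476: V=(p*·33.3584+(1−p*)·150.3728)/1.15=58.2995; Δ=(33.3584−150.3728)/(411.4438−208.7924)=-0.5774; B=V−Δ·S=235.5940
Node (1,0) S=116.2800: V=(p*·156.5024+(1−p*)·233.2472)/1.15=155.3005; Δ=(156.5024−233.2472)/(155.8152−79.0704)=-1.0000; B=V−Δ·S=271.5805
Node (1,1) S=229.1400: V=(p*·58.2995+(1−p*)·156.5024)/1.15=75.2783; Δ=(58.2995−156.5024)/(307.0476−155.8152)=-0.6494; B=V−Δ·S=224.0705
Node (0,0) S=171.0000: V=(p*·75.2783+(1−p*)·155.3005)/1.15=85.4913; Δ=(75.2783−155.3005)/(229.1400−116.2800)=-0.7090; B=V−Δ·S=206.7371
Check: Δ(0,0)·S0 + B(0,0) = 85.4913 = V0.

(0,0): Delta=-0.7090 Bond=206.7371
(1,0): Delta=-1.0000 Bond=271.5805
(1,1): Delta=-0.6494 Bond=224.0705
(2,0): Delta=-1.0000 Bond=312.3176
(2,1): Delta=-1.0000 Bond=312.3176
(2,2): Delta=-0.5774 Bond=235.5940
(3,0): Delta=-1.0000 Bond=359.1652
(3,1): Delta=-1.0000 Bond=359.1652
(3,2): Delta=-1.0000 Bond=359.1652
(3,3): Delta=-0.4907 Bond=235.2649
V0=85.4913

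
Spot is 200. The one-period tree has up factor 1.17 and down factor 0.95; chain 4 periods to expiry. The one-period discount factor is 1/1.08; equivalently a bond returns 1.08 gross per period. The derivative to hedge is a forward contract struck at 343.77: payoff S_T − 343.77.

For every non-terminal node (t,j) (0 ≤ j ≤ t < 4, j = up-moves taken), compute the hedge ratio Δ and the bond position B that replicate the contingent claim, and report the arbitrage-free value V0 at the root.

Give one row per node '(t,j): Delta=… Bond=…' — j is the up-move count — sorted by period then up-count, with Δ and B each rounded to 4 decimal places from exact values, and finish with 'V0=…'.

Under the risk-neutral measure, an up-move has probability p* = (R−d)/(u−d) = 0.5909 and values discount at R = 1.08.
Payoff layer (t=4): V(4,0)=-180.8688, V(4,1)=-143.1442, V(4,2)=-96.6836, V(4,3)=-39.4635, V(4,4)=31.0074
(3,0): S=171.4750. Δ = (V_up−V_dn)/(S_up−S_dn) = (-143.1442−-180.8688)/(200.6257−162.9012) = 1.0000. V = [p*·-143.1442 + (1−p*)·-180.8688]/1.08 = -146.8306. B = V − Δ·S = -318.3056.
(3,1): S=211.1850. Δ = (V_up−V_dn)/(S_up−S_dn) = (-96.6836−-143.1442)/(247.0864−200.6257) = 1.0000. V = [p*·-96.6836 + (1−p*)·-143.1442]/1.08 = -107.1206. B = V − Δ·S = -318.3056.
(3,2): S=260.0910. Δ = (V_up−V_dn)/(S_up−S_dn) = (-39.4635−-96.6836)/(304.3065−247.0864) = 1.0000. V = [p*·-39.4635 + (1−p*)·-96.6836]/1.08 = -58.2146. B = V − Δ·S = -318.3056.
(3,3): S=320.3226. Δ = (V_up−V_dn)/(S_up−S_dn) = (31.0074−-39.4635)/(374.7774−304.3065) = 1.0000. V = [p*·31.0074 + (1−p*)·-39.4635]/1.08 = 2.0170. B = V − Δ·S = -318.3056.
(2,0): S=180.5000. Δ = (V_up−V_dn)/(S_up−S_dn) = (-107.1206−-146.8306)/(211.1850−171.4750) = 1.0000. V = [p*·-107.1206 + (1−p*)·-146.8306]/1.08 = -114.2274. B = V − Δ·S = -294.7274.
(2,1): S=222.3000. Δ = (V_up−V_dn)/(S_up−S_dn) = (-58.2146−-107.1206)/(260.0910−211.1850) = 1.0000. V = [p*·-58.2146 + (1−p*)·-107.1206]/1.08 = -72.4274. B = V − Δ·S = -294.7274.
(2,2): S=273.7800. Δ = (V_up−V_dn)/(S_up−S_dn) = (2.0170−-58.2146)/(320.3226−260.0910) = 1.0000. V = [p*·2.0170 + (1−p*)·-58.2146]/1.08 = -20.9474. B = V − Δ·S = -294.7274.
(1,0): S=190.0000. Δ = (V_up−V_dn)/(S_up−S_dn) = (-72.4274−-114.2274)/(222.3000−180.5000) = 1.0000. V = [p*·-72.4274 + (1−p*)·-114.2274]/1.08 = -82.8957. B = V − Δ·S = -272.8957.
(1,1): S=234.0000. Δ = (V_up−V_dn)/(S_up−S_dn) = (-20.9474−-72.4274)/(273.7800−222.3000) = 1.0000. V = [p*·-20.9474 + (1−p*)·-72.4274]/1.08 = -38.8957. B = V − Δ·S = -272.8957.
(0,0): S=200.0000. Δ = (V_up−V_dn)/(S_up−S_dn) = (-38.8957−-82.8957)/(234.0000−190.0000) = 1.0000. V = [p*·-38.8957 + (1−p*)·-82.8957]/1.08 = -52.6812. B = V − Δ·S = -252.6812.
Root portfolio cost Δ·200+B reproduces V0=-52.6812.

(0,0): Delta=1.0000 Bond=-252.6812
(1,0): Delta=1.0000 Bond=-272.8957
(1,1): Delta=1.0000 Bond=-272.8957
(2,0): Delta=1.0000 Bond=-294.7274
(2,1): Delta=1.0000 Bond=-294.7274
(2,2): Delta=1.0000 Bond=-294.7274
(3,0): Delta=1.0000 Bond=-318.3056
(3,1): Delta=1.0000 Bond=-318.3056
(3,2): Delta=1.0000 Bond=-318.3056
(3,3): Delta=1.0000 Bond=-318.3056
V0=-52.6812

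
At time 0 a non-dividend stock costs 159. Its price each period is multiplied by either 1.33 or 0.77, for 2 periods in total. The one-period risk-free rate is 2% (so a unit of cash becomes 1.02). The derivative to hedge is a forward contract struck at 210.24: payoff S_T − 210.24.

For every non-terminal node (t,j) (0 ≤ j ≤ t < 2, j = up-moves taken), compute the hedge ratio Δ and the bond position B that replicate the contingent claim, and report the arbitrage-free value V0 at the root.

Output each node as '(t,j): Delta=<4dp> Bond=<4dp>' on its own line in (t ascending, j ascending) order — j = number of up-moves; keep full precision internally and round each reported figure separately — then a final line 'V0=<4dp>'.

Since d<R<u, set p* = (R−d)/(u−d) = 0.4464; price each node as the discounted p*-expectation of its children.
Terminal payoffs: V(2,0)=-115.9689, V(2,1)=-47.4081, V(2,2)=71.0151
  t=1,j=0: stock 122.4300 → up 162.8319 (V=-47.4081), down 94.2711 (V=-115.9689). Price -83.6876; hedge Δ=1.0000, bond B=-206.1176.
  t=1,j=1: stock 211.4700 → up 281.2551 (V=71.0151), down 162.8319 (V=-47.4081). Price 5.3524; hedge Δ=1.0000, bond B=-206.1176.
  t=0,j=0: stock 159.0000 → up 211.4700 (V=5.3524), down 122.4300 (V=-83.6876). Price -43.0761; hedge Δ=1.0000, bond B=-202.0761.
The time-0 hedge costs -43.0761, which is the no-arbitrage price.

(0,0): Delta=1.0000 Bond=-202.0761
(1,0): Delta=1.0000 Bond=-206.1176
(1,1): Delta=1.0000 Bond=-206.1176
V0=-43.0761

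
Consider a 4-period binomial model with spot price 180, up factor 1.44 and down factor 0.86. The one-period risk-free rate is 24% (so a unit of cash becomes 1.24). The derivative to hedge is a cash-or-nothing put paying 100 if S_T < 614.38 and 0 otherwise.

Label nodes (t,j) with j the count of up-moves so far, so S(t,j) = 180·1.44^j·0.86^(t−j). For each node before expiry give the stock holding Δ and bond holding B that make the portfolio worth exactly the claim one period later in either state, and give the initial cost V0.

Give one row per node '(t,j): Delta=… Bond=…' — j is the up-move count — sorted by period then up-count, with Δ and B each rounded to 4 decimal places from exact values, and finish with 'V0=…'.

Risk-neutral probability p* = (R−d)/(u−d) = (1.24−0.86)/(1.44−0.86) = 0.6552.
At expiry t=4: V(4,0)=100.0000, V(4,1)=100.0000, V(4,2)=100.0000, V(4,3)=100.0000, V(4,4)=0.0000
(3,0): S=114.4901. Δ = (V_up−V_dn)/(S_up−S_dn) = (100.0000−100.0000)/(164.8657−98.4615) = 0.0000. V = [p*·100.0000 + (1−p*)·100.0000]/1.24 = 80.6452. B = V − Δ·S = 80.6452.
(3,1): S=191.7043. Δ = (V_up−V_dn)/(S_up−S_dn) = (100.0000−100.0000)/(276.0542−164.8657) = 0.0000. V = [p*·100.0000 + (1−p*)·100.0000]/1.24 = 80.6452. B = V − Δ·S = 80.6452.
(3,2): S=320.9933. Δ = (V_up−V_dn)/(S_up−S_dn) = (100.0000−100.0000)/(462.2303−276.0542) = 0.0000. V = [p*·100.0000 + (1−p*)·100.0000]/1.24 = 80.6452. B = V − Δ·S = 80.6452.
(3,3): S=537.4771. Δ = (V_up−V_dn)/(S_up−S_dn) = (0.0000−100.0000)/(773.9671−462.2303) = -0.3208. V = [p*·0.0000 + (1−p*)·100.0000]/1.24 = 27.8087. B = V − Δ·S = 200.2225.
(2,0): S=133.1280. Δ = (V_up−V_dn)/(S_up−S_dn) = (80.6452−80.6452)/(191.7043−114.4901) = 0.0000. V = [p*·80.6452 + (1−p*)·80.6452]/1.24 = 65.0364. B = V − Δ·S = 65.0364.
(2,1): S=222.9120. Δ = (V_up−V_dn)/(S_up−S_dn) = (80.6452−80.6452)/(320.9933−191.7043) = 0.0000. V = [p*·80.6452 + (1−p*)·80.6452]/1.24 = 65.0364. B = V − Δ·S = 65.0364.
(2,2): S=373.2480. Δ = (V_up−V_dn)/(S_up−S_dn) = (27.8087−80.6452)/(537.4771−320.9933) = -0.2441. V = [p*·27.8087 + (1−p*)·80.6452]/1.24 = 37.1195. B = V − Δ·S = 128.2169.
(1,0): S=154.8000. Δ = (V_up−V_dn)/(S_up−S_dn) = (65.0364−65.0364)/(222.9120−133.1280) = 0.0000. V = [p*·65.0364 + (1−p*)·65.0364]/1.24 = 52.4487. B = V − Δ·S = 52.4487.
(1,1): S=259.2000. Δ = (V_up−V_dn)/(S_up−S_dn) = (37.1195−65.0364)/(373.2480−222.9120) = -0.1857. V = [p*·37.1195 + (1−p*)·65.0364]/1.24 = 37.6984. B = V − Δ·S = 85.8311.
(0,0): S=180.0000. Δ = (V_up−V_dn)/(S_up−S_dn) = (37.6984−52.4487)/(259.2000−154.8000) = -0.1413. V = [p*·37.6984 + (1−p*)·52.4487]/1.24 = 34.5038. B = V − Δ·S = 59.9354.
Check: Δ(0,0)·S0 + B(0,0) = 34.5038 = V0.

(0,0): Delta=-0.1413 Bond=59.9354
(1,0): Delta=0.0000 Bond=52.4487
(1,1): Delta=-0.1857 Bond=85.8311
(2,0): Delta=0.0000 Bond=65.0364
(2,1): Delta=0.0000 Bond=65.0364
(2,2): Delta=-0.2441 Bond=128.2169
(3,0): Delta=0.0000 Bond=80.6452
(3,1): Delta=0.0000 Bond=80.6452
(3,2): Delta=0.0000 Bond=80.6452
(3,3): Delta=-0.3208 Bond=200.2225
V0=34.5038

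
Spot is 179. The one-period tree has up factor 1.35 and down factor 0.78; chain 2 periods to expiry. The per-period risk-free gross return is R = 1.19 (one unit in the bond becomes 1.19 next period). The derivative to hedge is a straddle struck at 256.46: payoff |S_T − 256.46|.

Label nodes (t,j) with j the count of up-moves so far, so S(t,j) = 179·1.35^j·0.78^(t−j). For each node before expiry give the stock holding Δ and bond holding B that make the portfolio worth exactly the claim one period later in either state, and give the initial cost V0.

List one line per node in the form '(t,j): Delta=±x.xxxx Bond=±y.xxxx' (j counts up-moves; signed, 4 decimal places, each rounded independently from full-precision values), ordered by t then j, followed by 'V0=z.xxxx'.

(0,0): Delta=-0.1734 Bond=84.1150
(1,0): Delta=-1.0000 Bond=215.5126
(1,1): Delta=0.0130 Bond=55.0566
V0=53.0839

No-arbitrage ⇒ martingale measure with p* = (R−d)/(u−d) = 0.7193.
Terminal payoffs: V(2,0)=147.5564, V(2,1)=67.9730, V(2,2)=69.7675
(1,0): S=139.6200. Δ = (V_up−V_dn)/(S_up−S_dn) = (67.9730−147.5564)/(188.4870−108.9036) = -1.0000. V = [p*·67.9730 + (1−p*)·147.5564]/1.19 = 75.8926. B = V − Δ·S = 215.5126.
(1,1): S=241.6500. Δ = (V_up−V_dn)/(S_up−S_dn) = (69.7675−67.9730)/(326.2275−188.4870) = 0.0130. V = [p*·69.7675 + (1−p*)·67.9730]/1.19 = 58.2049. B = V − Δ·S = 55.0566.
(0,0): S=179.0000. Δ = (V_up−V_dn)/(S_up−S_dn) = (58.2049−75.8926)/(241.6500−139.6200) = -0.1734. V = [p*·58.2049 + (1−p*)·75.8926]/1.19 = 53.0839. B = V − Δ·S = 84.1150.
Each (Δ,B) replicates both successor values, so the strategy is self-financing and V0 is arbitrage-free.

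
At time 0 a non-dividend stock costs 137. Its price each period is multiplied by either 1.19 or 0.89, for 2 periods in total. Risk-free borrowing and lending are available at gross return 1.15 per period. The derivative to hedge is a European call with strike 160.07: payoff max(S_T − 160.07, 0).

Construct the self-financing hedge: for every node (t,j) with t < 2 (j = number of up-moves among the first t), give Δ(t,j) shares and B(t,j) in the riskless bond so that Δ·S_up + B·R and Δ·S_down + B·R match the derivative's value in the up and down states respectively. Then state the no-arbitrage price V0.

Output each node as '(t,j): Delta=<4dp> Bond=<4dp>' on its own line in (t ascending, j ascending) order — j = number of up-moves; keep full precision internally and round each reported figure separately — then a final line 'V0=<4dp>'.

The replicating-portfolio and risk-neutral prices coincide; use p* = (1.15−0.89)/(1.19−0.89) = 0.8667 for the latter.
Terminal payoffs: V(2,0)=0.0000, V(2,1)=0.0000, V(2,2)=33.9357
  t=1,j=0: stock 121.9300 → up 145.0967 (V=0.0000), down 108.5177 (V=0.0000). Price 0.0000; hedge Δ=0.0000, bond B=0.0000.
  t=1,j=1: stock 163.0300 → up 194.0057 (V=33.9357), down 145.0967 (V=0.0000). Price 25.5747; hedge Δ=0.6939, bond B=-87.5443.
  t=0,j=0: stock 137.0000 → up 163.0300 (V=25.5747), down 121.9300 (V=0.0000). Price 19.2737; hedge Δ=0.6223, bond B=-65.9754.
Root portfolio cost Δ·137+B reproduces V0=19.2737.

(0,0): Delta=0.6223 Bond=-65.9754
(1,0): Delta=0.0000 Bond=0.0000
(1,1): Delta=0.6939 Bond=-87.5443
V0=19.2737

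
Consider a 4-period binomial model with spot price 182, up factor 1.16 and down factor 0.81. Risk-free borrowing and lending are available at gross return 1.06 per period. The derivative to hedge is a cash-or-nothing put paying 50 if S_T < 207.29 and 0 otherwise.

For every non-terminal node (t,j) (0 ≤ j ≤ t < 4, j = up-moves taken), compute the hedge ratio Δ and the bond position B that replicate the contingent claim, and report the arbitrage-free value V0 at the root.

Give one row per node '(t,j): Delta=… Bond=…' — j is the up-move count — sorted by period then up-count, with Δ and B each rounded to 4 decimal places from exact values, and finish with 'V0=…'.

(0,0): Delta=-0.2882 Bond=65.2545
(1,0): Delta=-0.4400 Bond=91.5503
(1,1): Delta=-0.2458 Bond=60.2176
(2,0): Delta=0.0000 Bond=44.4998
(2,1): Delta=-0.5629 Bond=118.0608
(2,2): Delta=-0.1572 Bond=42.1386
(3,0): Delta=0.0000 Bond=47.1698
(3,1): Delta=0.0000 Bond=47.1698
(3,2): Delta=-0.7202 Bond=156.3342
(3,3): Delta=0.0000 Bond=0.0000
V0=12.8002

No-arbitrage ⇒ martingale measure with p* = (R−d)/(u−d) = 0.7143.
Terminal values V(4,·): V(4,0)=50.0000, V(4,1)=50.0000, V(4,2)=50.0000, V(4,3)=0.0000, V(4,4)=0.0000
(3,0): S=96.7223. Δ = (V_up−V_dn)/(S_up−S_dn) = (50.0000−50.0000)/(112.1978−78.3450) = 0.0000. V = [p*·50.0000 + (1−p*)·50.0000]/1.06 = 47.1698. B = V − Δ·S = 47.1698.
(3,1): S=138.5158. Δ = (V_up−V_dn)/(S_up−S_dn) = (50.0000−50.0000)/(160.6784−112.1978) = 0.0000. V = [p*·50.0000 + (1−p*)·50.0000]/1.06 = 47.1698. B = V − Δ·S = 47.1698.
(3,2): S=198.3684. Δ = (V_up−V_dn)/(S_up−S_dn) = (0.0000−50.0000)/(230.1073−160.6784) = -0.7202. V = [p*·0.0000 + (1−p*)·50.0000]/1.06 = 13.4771. B = V − Δ·S = 156.3342.
(3,3): S=284.0831. Δ = (V_up−V_dn)/(S_up−S_dn) = (0.0000−0.0000)/(329.5364−230.1073) = 0.0000. V = [p*·0.0000 + (1−p*)·0.0000]/1.06 = 0.0000. B = V − Δ·S = 0.0000.
(2,0): S=119.4102. Δ = (V_up−V_dn)/(S_up−S_dn) = (47.1698−47.1698)/(138.5158−96.7223) = 0.0000. V = [p*·47.1698 + (1−p*)·47.1698]/1.06 = 44.4998. B = V − Δ·S = 44.4998.
(2,1): S=171.0072. Δ = (V_up−V_dn)/(S_up−S_dn) = (13.4771−47.1698)/(198.3684−138.5158) = -0.5629. V = [p*·13.4771 + (1−p*)·47.1698]/1.06 = 21.7958. B = V − Δ·S = 118.0608.
(2,2): S=244.8992. Δ = (V_up−V_dn)/(S_up−S_dn) = (0.0000−13.4771)/(284.0831−198.3684) = -0.1572. V = [p*·0.0000 + (1−p*)·13.4771]/1.06 = 3.6326. B = V − Δ·S = 42.1386.
(1,0): S=147.4200. Δ = (V_up−V_dn)/(S_up−S_dn) = (21.7958−44.4998)/(171.0072−119.4102) = -0.4400. V = [p*·21.7958 + (1−p*)·44.4998]/1.06 = 26.6818. B = V − Δ·S = 91.5503.
(1,1): S=211.1200. Δ = (V_up−V_dn)/(S_up−S_dn) = (3.6326−21.7958)/(244.8992−171.0072) = -0.2458. V = [p*·3.6326 + (1−p*)·21.7958]/1.06 = 8.3228. B = V − Δ·S = 60.2176.
(0,0): S=182.0000. Δ = (V_up−V_dn)/(S_up−S_dn) = (8.3228−26.6818)/(211.1200−147.4200) = -0.2882. V = [p*·8.3228 + (1−p*)·26.6818]/1.06 = 12.8002. B = V − Δ·S = 65.2545.
Each (Δ,B) replicates both successor values, so the strategy is self-financing and V0 is arbitrage-free.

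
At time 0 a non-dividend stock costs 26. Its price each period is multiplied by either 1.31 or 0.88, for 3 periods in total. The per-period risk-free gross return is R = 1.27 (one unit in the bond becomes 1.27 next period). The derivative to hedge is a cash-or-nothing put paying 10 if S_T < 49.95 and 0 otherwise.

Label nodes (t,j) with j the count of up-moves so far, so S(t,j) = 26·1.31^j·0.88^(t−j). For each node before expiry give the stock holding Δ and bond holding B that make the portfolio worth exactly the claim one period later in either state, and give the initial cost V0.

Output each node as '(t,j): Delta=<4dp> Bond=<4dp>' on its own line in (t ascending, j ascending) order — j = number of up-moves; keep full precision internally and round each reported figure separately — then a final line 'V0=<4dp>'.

Since d<R<u, set p* = (R−d)/(u−d) = 0.9070; price each node as the discounted p*-expectation of its children.
Terminal payoffs: V(3,0)=10.0000, V(3,1)=10.0000, V(3,2)=10.0000, V(3,3)=0.0000
Node (2,0) S=20.1344: V=(p*·10.0000+(1−p*)·10.0000)/1.27=7.8740; Δ=(10.0000−10.0000)/(26.3761−17.7183)=0.0000; B=V−Δ·S=7.8740
Node (2,1) S=29.9728: V=(p*·10.0000+(1−p*)·10.0000)/1.27=7.8740; Δ=(10.0000−10.0000)/(39.2644−26.3761)=0.0000; B=V−Δ·S=7.8740
Node (2,2) S=44.6186: V=(p*·0.0000+(1−p*)·10.0000)/1.27=0.7325; Δ=(0.0000−10.0000)/(58.4504−39.2644)=-0.5212; B=V−Δ·S=23.9883
Node (1,0) S=22.8800: V=(p*·7.8740+(1−p*)·7.8740)/1.27=6.2000; Δ=(7.8740−7.8740)/(29.9728−20.1344)=0.0000; B=V−Δ·S=6.2000
Node (1,1) S=34.0600: V=(p*·0.7325+(1−p*)·7.8740)/1.27=1.0998; Δ=(0.7325−7.8740)/(44.6186−29.9728)=-0.4876; B=V−Δ·S=17.7081
Node (0,0) S=26.0000: V=(p*·1.0998+(1−p*)·6.2000)/1.27=1.2396; Δ=(1.0998−6.2000)/(34.0600−22.8800)=-0.4562; B=V−Δ·S=13.1005
The time-0 hedge costs 1.2396, which is the no-arbitrage price.

(0,0): Delta=-0.4562 Bond=13.1005
(1,0): Delta=0.0000 Bond=6.2000
(1,1): Delta=-0.4876 Bond=17.7081
(2,0): Delta=0.0000 Bond=7.8740
(2,1): Delta=0.0000 Bond=7.8740
(2,2): Delta=-0.5212 Bond=23.9883
V0=1.2396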